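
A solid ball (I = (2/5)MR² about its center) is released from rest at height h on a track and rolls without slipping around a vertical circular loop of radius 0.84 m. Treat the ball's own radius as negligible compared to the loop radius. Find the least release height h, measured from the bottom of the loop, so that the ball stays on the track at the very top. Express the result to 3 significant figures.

h_min ≈ 2.27 m

With I = (2/5)MR², the ratio k = I/(MR²) is 0.4.
At the top of the loop, the minimum-contact condition is Mg = Mv_top²/r, so v_top² = gr.
With ω = v/R, the kinetic energy at speed v is ½(1+k)Mv² = (7/10)Mv².
Energy conservation from release (height h) to the top (height 2r): Mgh = Mg(2r) + (7/10)M·gr.
Thus h_min = 2r + (1+k)r/2 = r(2 + 1.4/2) = 0.84 × 2.7 ≈ 2.27 m.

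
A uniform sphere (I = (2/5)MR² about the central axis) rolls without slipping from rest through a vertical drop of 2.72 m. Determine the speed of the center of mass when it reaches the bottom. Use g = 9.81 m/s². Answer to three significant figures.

v ≈ 6.17 m/s

With I = (2/5)MR², the ratio k = I/(MR²) is 0.4.
Since it rolls without slipping, ω = v/R and KE = ½Mv² + ½Iω² = ½(1+k)Mv² = (7/10)Mv².
Energy conservation: Mgh = (7/10)Mv², so v = √(2gh/(1+k)) = √(2 × 9.81 × 2.72 / 1.4) ≈ 6.17 m/s.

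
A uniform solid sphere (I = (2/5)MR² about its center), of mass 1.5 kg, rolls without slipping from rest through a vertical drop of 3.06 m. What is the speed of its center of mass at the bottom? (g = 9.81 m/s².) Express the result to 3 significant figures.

v ≈ 6.55 m/s

Here I = (2/5)MR², so the shape factor k = I/(MR²) = 0.4.
The rolling condition ω = v/R makes the rotational term ½I(v/R)² = ½kMv², so KE_total = ½(1+k)Mv² = (7/10)Mv².
Setting Mgh = (7/10)Mv² gives v = √(2gh/(1+k)) = √(2·9.81·3.06/1.4) ≈ 6.55 m/s.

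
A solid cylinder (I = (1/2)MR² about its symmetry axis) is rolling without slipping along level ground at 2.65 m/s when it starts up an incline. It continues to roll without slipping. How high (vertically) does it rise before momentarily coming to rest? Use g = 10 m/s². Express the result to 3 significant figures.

h ≈ 0.527 m

The moment of inertia is (1/2)MR², giving k ≡ I/(MR²) = 0.5.
Since it rolls without slipping, ω = v/R and KE = ½Mv² + ½Iω² = ½(1+k)Mv² = (3/4)Mv².
All of this converts to potential energy at the highest point: (3/4)Mv₀² = Mgh.
Thus h = (1+k)v₀²/(2g) = 1.5 × 2.65² / (2 × 10) ≈ 0.527 m.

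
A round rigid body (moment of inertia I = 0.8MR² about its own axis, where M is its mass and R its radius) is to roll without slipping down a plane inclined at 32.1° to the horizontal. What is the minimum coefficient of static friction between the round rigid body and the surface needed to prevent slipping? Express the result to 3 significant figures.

μ_min ≈ 0.279

For this body I = 0.8MR², i.e. k = I/(MR²) = 0.8.
Translational: Mg sinθ − f = Ma. Rotational about the CM: fR = Iα = kMRa, so f = kMa.
These give a = g sinθ/(1+k) and the required friction f = kMg sinθ/(1+k).
With N = Mg cosθ, the no-slip condition f ≤ μN gives μ_min = f/N = k tanθ/(1+k).
μ_min = 0.8 × tan32.1° / 1.8 ≈ 0.279.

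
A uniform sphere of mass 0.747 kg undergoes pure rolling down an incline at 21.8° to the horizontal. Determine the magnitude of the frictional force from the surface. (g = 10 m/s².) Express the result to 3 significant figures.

f ≈ 0.793 N

Here I = (2/5)MR², so the shape factor k = I/(MR²) = 0.4.
Along the incline Mg sinθ − f = Ma, and torque about the center fR = Iα = kMR²(a/R) gives f = kMa.
Combining, a = g sinθ/(1+k) and f = kMa = kMg sinθ/(1+k).
f = 0.4 × 0.747 × 10 × sin21.8° / 1.4 ≈ 0.793 N.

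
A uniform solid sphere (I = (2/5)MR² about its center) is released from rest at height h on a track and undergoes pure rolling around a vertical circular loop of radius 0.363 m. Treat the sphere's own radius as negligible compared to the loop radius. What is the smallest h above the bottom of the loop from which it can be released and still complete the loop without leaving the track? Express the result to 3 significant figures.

h_min ≈ 0.980 m

The moment of inertia is (2/5)MR², giving k ≡ I/(MR²) = 0.4.
At the top of the loop, the minimum-contact condition is Mg = Mv_top²/r, so v_top² = gr.
With ω = v/R, the kinetic energy at speed v is ½(1+k)Mv² = (7/10)Mv².
Energy conservation from release (height h) to the top (height 2r): Mgh = Mg(2r) + (7/10)M·gr.
Thus h_min = 2r + (1+k)r/2 = r(2 + 1.4/2) = 0.363 × 2.7 ≈ 0.980 m.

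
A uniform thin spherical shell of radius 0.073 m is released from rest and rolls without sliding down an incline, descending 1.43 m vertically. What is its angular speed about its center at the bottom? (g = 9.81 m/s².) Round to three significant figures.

Here I = (2/3)MR², so the shape factor k = I/(MR²) = 2/3.
The rolling condition ω = v/R makes the rotational term ½I(v/R)² = ½kMv², so KE_total = ½(1+k)Mv² = (5/6)Mv².
Energy conservation Mgh = ½(1+k)Mv² gives v = √(2gh/(1+k)) = √(2 × 9.81 × 1.43 / 1.667) = 4.103 m/s.
The angular speed follows from ω = v/R = 4.103/0.073 ≈ 56.2 rad/s.

ω ≈ 56.2 rad/s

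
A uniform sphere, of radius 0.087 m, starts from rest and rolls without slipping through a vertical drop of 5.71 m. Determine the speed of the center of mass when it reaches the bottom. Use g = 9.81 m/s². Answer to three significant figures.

With I = (2/5)MR², the ratio k = I/(MR²) is 0.4.
Rolling without slipping gives ω = v/R, so the total kinetic energy is ½Mv² + ½Iω² = ½(1+k)Mv² = (7/10)Mv².
Setting Mgh = (7/10)Mv² gives v = √(2gh/(1+k)) = √(2·9.81·5.71/1.4) ≈ 8.95 m/s.

v ≈ 8.95 m/s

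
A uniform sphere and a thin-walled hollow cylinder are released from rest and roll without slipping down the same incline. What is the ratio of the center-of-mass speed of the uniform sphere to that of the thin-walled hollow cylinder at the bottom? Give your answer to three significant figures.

v_ratio ≈ 1.20

Each satisfies Mgh = ½(1+k)Mv² with k = I/(MR²), so v ∝ 1/√(1+k).
For the uniform sphere k = 0.4; for the thin-walled hollow cylinder k = 1.
v₁/v₂ = √((1+k₂)/(1+k₁)) = √(2/1.4) ≈ 1.20.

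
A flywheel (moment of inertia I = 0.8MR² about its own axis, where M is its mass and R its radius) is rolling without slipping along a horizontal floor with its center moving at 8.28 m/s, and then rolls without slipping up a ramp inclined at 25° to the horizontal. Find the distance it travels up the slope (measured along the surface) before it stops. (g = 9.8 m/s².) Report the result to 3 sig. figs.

d ≈ 14.9 m

For this body I = 0.8MR², i.e. k = I/(MR²) = 0.8.
Rolling without slipping gives ω = v/R, so the total kinetic energy is ½Mv² + ½Iω² = ½(1+k)Mv² = (9/10)Mv².
Setting this equal to Mgh gives the vertical rise h = (1+k)v₀²/(2g) = 1.8×8.28²/(2×9.8) = 6.296 m.
The distance along the slope is d = h/sinθ = 6.296/sin25° ≈ 14.9 m.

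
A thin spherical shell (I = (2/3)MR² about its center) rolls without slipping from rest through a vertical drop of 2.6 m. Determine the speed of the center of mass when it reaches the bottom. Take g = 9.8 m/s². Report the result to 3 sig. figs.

With I = (2/3)MR², the ratio k = I/(MR²) is 2/3.
Pure rolling means v = ωR; then KE = ½Mv² + ½I(v/R)² = ½(1+k)Mv² = (5/6)Mv².
Setting Mgh = (5/6)Mv² gives v = √(2gh/(1+k)) = √(2·9.8·2.6/1.667) ≈ 5.53 m/s.

v ≈ 5.53 m/s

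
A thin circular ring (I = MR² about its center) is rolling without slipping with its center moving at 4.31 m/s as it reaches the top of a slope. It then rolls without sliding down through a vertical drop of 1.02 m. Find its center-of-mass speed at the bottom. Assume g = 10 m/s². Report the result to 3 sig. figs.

v ≈ 5.36 m/s

With I = MR², the ratio k = I/(MR²) is 1.
The rolling condition ω = v/R makes the rotational term ½I(v/R)² = ½kMv², so KE_total = ½(1+k)Mv² = Mv².
Energy conservation: Mv₀² + Mgh = Mv², so v² = v₀² + 2gh/(1+k).
v = √(4.31² + 2×10×1.02/2) = √28.78 ≈ 5.36 m/s.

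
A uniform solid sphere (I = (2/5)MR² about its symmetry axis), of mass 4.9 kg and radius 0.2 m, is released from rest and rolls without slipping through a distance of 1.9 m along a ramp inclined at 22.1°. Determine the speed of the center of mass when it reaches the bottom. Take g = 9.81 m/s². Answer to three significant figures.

The moment of inertia is (2/5)MR², giving k ≡ I/(MR²) = 0.4.
Rolling without slipping gives ω = v/R, so the total kinetic energy is ½Mv² + ½Iω² = ½(1+k)Mv² = (7/10)Mv².
The vertical drop is h = L sinθ = 1.9 × sin22.1° = 0.7148 m.
Setting Mgh = (7/10)Mv² gives v = √(2gh/(1+k)) = √(2·9.81·0.7148/1.4) ≈ 3.17 m/s.

v ≈ 3.17 m/s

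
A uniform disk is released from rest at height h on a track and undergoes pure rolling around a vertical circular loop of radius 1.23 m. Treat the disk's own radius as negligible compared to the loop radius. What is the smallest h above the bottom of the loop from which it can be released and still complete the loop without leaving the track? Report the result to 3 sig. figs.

h_min ≈ 3.38 m

For this body I = (1/2)MR², i.e. k = I/(MR²) = 0.5.
At the top, contact is just lost when gravity alone supplies the centripetal force: Mg = Mv_top²/r, i.e. v_top² = gr.
With ω = v/R, the kinetic energy at speed v is ½(1+k)Mv² = (3/4)Mv².
Energy conservation from release (height h) to the top (height 2r): Mgh = Mg(2r) + (3/4)M·gr.
Thus h_min = 2r + (1+k)r/2 = r(2 + 1.5/2) = 1.23 × 2.75 ≈ 3.38 m.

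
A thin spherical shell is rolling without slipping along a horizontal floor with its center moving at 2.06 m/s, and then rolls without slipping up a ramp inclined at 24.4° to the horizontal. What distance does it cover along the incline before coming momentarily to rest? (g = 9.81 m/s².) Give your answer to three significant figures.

d ≈ 0.873 m

The moment of inertia is (2/3)MR², giving k ≡ I/(MR²) = 2/3.
Rolling without slipping gives ω = v/R, so the total kinetic energy is ½Mv² + ½Iω² = ½(1+k)Mv² = (5/6)Mv².
Setting this equal to Mgh gives the vertical rise h = (1+k)v₀²/(2g) = 1.667×2.06²/(2×9.81) = 0.3605 m.
The distance along the slope is d = h/sinθ = 0.3605/sin24.4° ≈ 0.873 m.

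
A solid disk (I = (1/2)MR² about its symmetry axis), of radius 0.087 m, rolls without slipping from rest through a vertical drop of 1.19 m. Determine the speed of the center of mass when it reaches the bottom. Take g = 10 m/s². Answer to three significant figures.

v ≈ 3.98 m/s

With I = (1/2)MR², the ratio k = I/(MR²) is 0.5.
Since it rolls without slipping, ω = v/R and KE = ½Mv² + ½Iω² = ½(1+k)Mv² = (3/4)Mv².
Energy conservation: Mgh = (3/4)Mv², so v = √(2gh/(1+k)) = √(2 × 10 × 1.19 / 1.5) ≈ 3.98 m/s.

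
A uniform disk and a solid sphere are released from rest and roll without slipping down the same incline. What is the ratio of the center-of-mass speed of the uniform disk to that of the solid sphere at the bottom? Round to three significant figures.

v_ratio ≈ 0.966

Each satisfies Mgh = ½(1+k)Mv² with k = I/(MR²), so v ∝ 1/√(1+k).
For the uniform disk k = 0.5; for the solid sphere k = 0.4.
v₁/v₂ = √((1+k₂)/(1+k₁)) = √(1.4/1.5) ≈ 0.966.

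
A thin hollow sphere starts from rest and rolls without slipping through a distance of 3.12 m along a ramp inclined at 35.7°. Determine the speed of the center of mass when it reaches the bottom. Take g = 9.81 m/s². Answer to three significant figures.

v ≈ 4.63 m/s

Here I = (2/3)MR², so the shape factor k = I/(MR²) = 2/3.
The rolling condition ω = v/R makes the rotational term ½I(v/R)² = ½kMv², so KE_total = ½(1+k)Mv² = (5/6)Mv².
The vertical drop is h = L sinθ = 3.12 × sin35.7° = 1.821 m.
Energy conservation: Mgh = (5/6)Mv², so v = √(2gh/(1+k)) = √(2 × 9.81 × 1.821 / 1.667) ≈ 4.63 m/s.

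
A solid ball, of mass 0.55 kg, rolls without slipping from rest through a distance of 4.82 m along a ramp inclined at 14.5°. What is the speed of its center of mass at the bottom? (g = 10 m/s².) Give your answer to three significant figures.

Here I = (2/5)MR², so the shape factor k = I/(MR²) = 0.4.
Rolling without slipping gives ω = v/R, so the total kinetic energy is ½Mv² + ½Iω² = ½(1+k)Mv² = (7/10)Mv².
The vertical drop is h = L sinθ = 4.82 × sin14.5° = 1.207 m.
Setting Mgh = (7/10)Mv² gives v = √(2gh/(1+k)) = √(2·10·1.207/1.4) ≈ 4.15 m/s.

v ≈ 4.15 m/s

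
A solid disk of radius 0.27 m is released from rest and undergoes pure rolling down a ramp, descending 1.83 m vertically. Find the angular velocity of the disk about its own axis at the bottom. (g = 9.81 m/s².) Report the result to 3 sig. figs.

ω ≈ 18.1 rad/s

With I = (1/2)MR², the ratio k = I/(MR²) is 0.5.
Rolling without slipping gives ω = v/R, so the total kinetic energy is ½Mv² + ½Iω² = ½(1+k)Mv² = (3/4)Mv².
Energy conservation Mgh = ½(1+k)Mv² gives v = √(2gh/(1+k)) = √(2 × 9.81 × 1.83 / 1.5) = 4.892 m/s.
Then ω = v/R = 4.892 / 0.27 ≈ 18.1 rad/s.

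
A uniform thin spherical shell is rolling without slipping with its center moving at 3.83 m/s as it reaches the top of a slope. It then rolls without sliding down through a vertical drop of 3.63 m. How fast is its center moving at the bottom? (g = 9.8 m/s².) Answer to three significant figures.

The moment of inertia is (2/3)MR², giving k ≡ I/(MR²) = 2/3.
The rolling condition ω = v/R makes the rotational term ½I(v/R)² = ½kMv², so KE_total = ½(1+k)Mv² = (5/6)Mv².
Energy conservation: (5/6)Mv₀² + Mgh = (5/6)Mv², so v² = v₀² + 2gh/(1+k).
v = √(3.83² + 2×9.8×3.63/1.667) = √57.36 ≈ 7.57 m/s.

v ≈ 7.57 m/s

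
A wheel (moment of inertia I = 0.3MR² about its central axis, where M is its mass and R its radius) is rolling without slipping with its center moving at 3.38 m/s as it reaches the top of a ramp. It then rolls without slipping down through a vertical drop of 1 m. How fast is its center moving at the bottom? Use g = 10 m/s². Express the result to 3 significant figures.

v ≈ 5.18 m/s

The moment of inertia is 0.3MR², giving k ≡ I/(MR²) = 0.3.
The rolling condition ω = v/R makes the rotational term ½I(v/R)² = ½kMv², so KE_total = ½(1+k)Mv² = (13/20)Mv².
Energy conservation: (13/20)Mv₀² + Mgh = (13/20)Mv², so v² = v₀² + 2gh/(1+k).
v = √(3.38² + 2×10×1/1.3) = √26.81 ≈ 5.18 m/s.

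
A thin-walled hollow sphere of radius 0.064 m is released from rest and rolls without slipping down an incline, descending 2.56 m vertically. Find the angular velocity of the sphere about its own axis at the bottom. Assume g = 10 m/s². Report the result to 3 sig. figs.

ω ≈ 86.6 rad/s

With I = (2/3)MR², the ratio k = I/(MR²) is 2/3.
Since it rolls without slipping, ω = v/R and KE = ½Mv² + ½Iω² = ½(1+k)Mv² = (5/6)Mv².
Energy conservation Mgh = ½(1+k)Mv² gives v = √(2gh/(1+k)) = √(2 × 10 × 2.56 / 1.667) = 5.543 m/s.
The angular speed follows from ω = v/R = 5.543/0.064 ≈ 86.6 rad/s.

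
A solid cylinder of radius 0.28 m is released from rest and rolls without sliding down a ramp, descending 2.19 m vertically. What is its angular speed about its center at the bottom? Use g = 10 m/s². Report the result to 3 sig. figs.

For this body I = (1/2)MR², i.e. k = I/(MR²) = 0.5.
Rolling without slipping gives ω = v/R, so the total kinetic energy is ½Mv² + ½Iω² = ½(1+k)Mv² = (3/4)Mv².
Energy conservation Mgh = ½(1+k)Mv² gives v = √(2gh/(1+k)) = √(2 × 10 × 2.19 / 1.5) = 5.404 m/s.
The angular speed follows from ω = v/R = 5.404/0.28 ≈ 19.3 rad/s.

ω ≈ 19.3 rad/s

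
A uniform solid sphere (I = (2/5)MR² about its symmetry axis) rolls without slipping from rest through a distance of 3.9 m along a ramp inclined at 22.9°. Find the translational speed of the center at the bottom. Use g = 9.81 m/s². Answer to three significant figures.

The moment of inertia is (2/5)MR², giving k ≡ I/(MR²) = 0.4.
Pure rolling means v = ωR; then KE = ½Mv² + ½I(v/R)² = ½(1+k)Mv² = (7/10)Mv².
The vertical drop is h = L sinθ = 3.9 × sin22.9° = 1.518 m.
Energy conservation: Mgh = (7/10)Mv², so v = √(2gh/(1+k)) = √(2 × 9.81 × 1.518 / 1.4) ≈ 4.61 m/s.

v ≈ 4.61 m/s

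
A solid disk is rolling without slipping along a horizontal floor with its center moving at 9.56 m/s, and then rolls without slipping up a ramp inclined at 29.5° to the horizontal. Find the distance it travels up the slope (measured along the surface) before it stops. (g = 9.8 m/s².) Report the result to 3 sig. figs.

For this body I = (1/2)MR², i.e. k = I/(MR²) = 0.5.
Since it rolls without slipping, ω = v/R and KE = ½Mv² + ½Iω² = ½(1+k)Mv² = (3/4)Mv².
Setting this equal to Mgh gives the vertical rise h = (1+k)v₀²/(2g) = 1.5×9.56²/(2×9.8) = 6.994 m.
The distance along the slope is d = h/sinθ = 6.994/sin29.5° ≈ 14.2 m.

d ≈ 14.2 m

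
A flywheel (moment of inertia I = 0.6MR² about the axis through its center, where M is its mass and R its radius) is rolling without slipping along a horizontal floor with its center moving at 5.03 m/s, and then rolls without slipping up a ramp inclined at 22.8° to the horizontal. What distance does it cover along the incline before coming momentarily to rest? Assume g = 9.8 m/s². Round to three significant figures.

d ≈ 5.33 m

For this body I = 0.6MR², i.e. k = I/(MR²) = 0.6.
Since it rolls without slipping, ω = v/R and KE = ½Mv² + ½Iω² = ½(1+k)Mv² = (4/5)Mv².
Setting this equal to Mgh gives the vertical rise h = (1+k)v₀²/(2g) = 1.6×5.03²/(2×9.8) = 2.065 m.
The distance along the slope is d = h/sinθ = 2.065/sin22.8° ≈ 5.33 m.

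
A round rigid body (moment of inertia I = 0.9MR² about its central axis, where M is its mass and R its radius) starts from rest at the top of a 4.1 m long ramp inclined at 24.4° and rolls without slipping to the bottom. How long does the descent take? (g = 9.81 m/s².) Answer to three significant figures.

Here I = 0.9MR², so the shape factor k = I/(MR²) = 0.9.
Translational: Mg sinθ − f = Ma. Rotational about the CM: fR = Iα = kMRa, so f = kMa.
Hence a = g sinθ/(1+k) = 9.81×sin24.4°/1.9 = 2.133 m/s².
Starting from rest, L = ½at², so t = √(2L/a) = √(2×4.1/2.133) ≈ 1.96 s.

t ≈ 1.96 s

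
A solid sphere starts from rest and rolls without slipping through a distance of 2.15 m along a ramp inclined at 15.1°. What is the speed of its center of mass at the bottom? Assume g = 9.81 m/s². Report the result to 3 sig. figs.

v ≈ 2.80 m/s

Here I = (2/5)MR², so the shape factor k = I/(MR²) = 0.4.
Rolling without slipping gives ω = v/R, so the total kinetic energy is ½Mv² + ½Iω² = ½(1+k)Mv² = (7/10)Mv².
The vertical drop is h = L sinθ = 2.15 × sin15.1° = 0.5601 m.
Energy conservation: Mgh = (7/10)Mv², so v = √(2gh/(1+k)) = √(2 × 9.81 × 0.5601 / 1.4) ≈ 2.80 m/s.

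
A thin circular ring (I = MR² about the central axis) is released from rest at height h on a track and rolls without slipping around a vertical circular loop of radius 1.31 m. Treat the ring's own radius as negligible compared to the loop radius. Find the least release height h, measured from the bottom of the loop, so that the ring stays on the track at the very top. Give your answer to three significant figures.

h_min ≈ 3.93 m

The moment of inertia is MR², giving k ≡ I/(MR²) = 1.
At the top of the loop, the minimum-contact condition is Mg = Mv_top²/r, so v_top² = gr.
With ω = v/R, the kinetic energy at speed v is ½(1+k)Mv² = Mv².
Energy conservation from release (height h) to the top (height 2r): Mgh = Mg(2r) + M·gr.
Thus h_min = 2r + (1+k)r/2 = r(2 + 2/2) = 1.31 × 3 ≈ 3.93 m.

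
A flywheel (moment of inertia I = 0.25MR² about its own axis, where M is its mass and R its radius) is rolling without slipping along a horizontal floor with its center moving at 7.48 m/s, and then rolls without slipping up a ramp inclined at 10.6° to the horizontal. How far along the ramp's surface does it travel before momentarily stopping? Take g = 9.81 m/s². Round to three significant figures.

The moment of inertia is 0.25MR², giving k ≡ I/(MR²) = 0.25.
The rolling condition ω = v/R makes the rotational term ½I(v/R)² = ½kMv², so KE_total = ½(1+k)Mv² = (5/8)Mv².
Setting this equal to Mgh gives the vertical rise h = (1+k)v₀²/(2g) = 1.25×7.48²/(2×9.81) = 3.565 m.
The distance along the slope is d = h/sinθ = 3.565/sin10.6° ≈ 19.4 m.

d ≈ 19.4 m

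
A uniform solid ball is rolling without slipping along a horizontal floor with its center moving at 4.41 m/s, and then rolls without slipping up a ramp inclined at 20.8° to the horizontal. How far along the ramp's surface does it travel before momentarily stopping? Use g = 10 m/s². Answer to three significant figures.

With I = (2/5)MR², the ratio k = I/(MR²) is 0.4.
Pure rolling means v = ωR; then KE = ½Mv² + ½I(v/R)² = ½(1+k)Mv² = (7/10)Mv².
Setting this equal to Mgh gives the vertical rise h = (1+k)v₀²/(2g) = 1.4×4.41²/(2×10) = 1.361 m.
Along the incline, d = h/sinθ = 1.361/sin20.8° ≈ 3.83 m.

d ≈ 3.83 m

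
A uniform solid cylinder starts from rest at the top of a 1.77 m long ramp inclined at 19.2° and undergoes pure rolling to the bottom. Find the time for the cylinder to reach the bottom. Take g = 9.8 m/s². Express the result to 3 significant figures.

The moment of inertia is (1/2)MR², giving k ≡ I/(MR²) = 0.5.
Along the incline Mg sinθ − f = Ma, and torque about the center fR = Iα = kMR²(a/R) gives f = kMa.
Hence a = g sinθ/(1+k) = 9.8×sin19.2°/1.5 = 2.149 m/s².
With constant a from rest, t = √(2L/a) = √(2·1.77/2.149) ≈ 1.28 s.

t ≈ 1.28 s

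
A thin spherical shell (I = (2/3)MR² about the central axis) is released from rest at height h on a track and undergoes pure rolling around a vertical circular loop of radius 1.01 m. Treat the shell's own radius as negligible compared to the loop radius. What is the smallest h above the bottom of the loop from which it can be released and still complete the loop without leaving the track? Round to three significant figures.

Here I = (2/3)MR², so the shape factor k = I/(MR²) = 2/3.
At the top of the loop, the minimum-contact condition is Mg = Mv_top²/r, so v_top² = gr.
With ω = v/R, the kinetic energy at speed v is ½(1+k)Mv² = (5/6)Mv².
Energy conservation from release (height h) to the top (height 2r): Mgh = Mg(2r) + (5/6)M·gr.
Thus h_min = 2r + (1+k)r/2 = r(2 + 1.667/2) = 1.01 × 2.833 ≈ 2.86 m.

h_min ≈ 2.86 m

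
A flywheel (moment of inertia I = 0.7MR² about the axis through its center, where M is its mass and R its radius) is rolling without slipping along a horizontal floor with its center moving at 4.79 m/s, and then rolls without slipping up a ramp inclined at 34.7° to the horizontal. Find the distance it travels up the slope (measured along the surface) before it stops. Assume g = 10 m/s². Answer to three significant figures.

For this body I = 0.7MR², i.e. k = I/(MR²) = 0.7.
Since it rolls without slipping, ω = v/R and KE = ½Mv² + ½Iω² = ½(1+k)Mv² = (17/20)Mv².
Setting this equal to Mgh gives the vertical rise h = (1+k)v₀²/(2g) = 1.7×4.79²/(2×10) = 1.95 m.
The distance along the slope is d = h/sinθ = 1.95/sin34.7° ≈ 3.43 m.

d ≈ 3.43 m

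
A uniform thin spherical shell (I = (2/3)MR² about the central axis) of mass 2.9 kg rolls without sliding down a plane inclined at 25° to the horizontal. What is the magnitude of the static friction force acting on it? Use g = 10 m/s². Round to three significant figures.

For this body I = (2/3)MR², i.e. k = I/(MR²) = 2/3.
Along the incline Mg sinθ − f = Ma, and torque about the center fR = Iα = kMR²(a/R) gives f = kMa.
Combining, a = g sinθ/(1+k) and f = kMa = kMg sinθ/(1+k).
f = (2/3) × 2.9 × 10 × sin25° / 1.667 ≈ 4.90 N.

f ≈ 4.90 N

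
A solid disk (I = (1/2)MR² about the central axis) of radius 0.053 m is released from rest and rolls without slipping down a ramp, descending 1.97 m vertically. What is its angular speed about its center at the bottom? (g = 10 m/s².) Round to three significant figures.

With I = (1/2)MR², the ratio k = I/(MR²) is 0.5.
Rolling without slipping gives ω = v/R, so the total kinetic energy is ½Mv² + ½Iω² = ½(1+k)Mv² = (3/4)Mv².
Energy conservation Mgh = ½(1+k)Mv² gives v = √(2gh/(1+k)) = √(2 × 10 × 1.97 / 1.5) = 5.125 m/s.
Then ω = v/R = 5.125 / 0.053 ≈ 96.7 rad/s.

ω ≈ 96.7 rad/s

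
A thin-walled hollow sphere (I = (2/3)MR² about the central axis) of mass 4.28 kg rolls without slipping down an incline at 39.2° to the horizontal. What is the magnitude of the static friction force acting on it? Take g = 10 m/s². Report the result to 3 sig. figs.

f ≈ 10.8 N

Here I = (2/3)MR², so the shape factor k = I/(MR²) = 2/3.
Newton's second law down the slope: Mg sinθ − f = Ma. The torque equation fR = Iα (with α = a/R) gives f = kMa.
Combining, a = g sinθ/(1+k) and f = kMa = kMg sinθ/(1+k).
f = (2/3) × 4.28 × 10 × sin39.2° / 1.667 ≈ 10.8 N.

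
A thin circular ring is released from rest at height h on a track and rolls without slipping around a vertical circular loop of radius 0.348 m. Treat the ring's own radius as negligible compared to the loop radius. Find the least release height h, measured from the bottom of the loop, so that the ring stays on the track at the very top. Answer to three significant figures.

For this body I = MR², i.e. k = I/(MR²) = 1.
At the top of the loop, the minimum-contact condition is Mg = Mv_top²/r, so v_top² = gr.
With ω = v/R, the kinetic energy at speed v is ½(1+k)Mv² = Mv².
Energy conservation from release (height h) to the top (height 2r): Mgh = Mg(2r) + M·gr.
Thus h_min = 2r + (1+k)r/2 = r(2 + 2/2) = 0.348 × 3 ≈ 1.04 m.

h_min ≈ 1.04 m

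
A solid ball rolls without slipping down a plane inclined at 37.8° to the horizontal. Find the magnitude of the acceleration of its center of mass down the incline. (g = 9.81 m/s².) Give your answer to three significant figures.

a ≈ 4.29 m/s²

Here I = (2/5)MR², so the shape factor k = I/(MR²) = 0.4.
Newton's second law down the slope: Mg sinθ − f = Ma. The torque equation fR = Iα (with α = a/R) gives f = kMa.
Eliminating f: Mg sinθ = (1+k)Ma, so a = g sinθ/(1+k) = 9.81 × sin37.8° / 1.4 ≈ 4.29 m/s².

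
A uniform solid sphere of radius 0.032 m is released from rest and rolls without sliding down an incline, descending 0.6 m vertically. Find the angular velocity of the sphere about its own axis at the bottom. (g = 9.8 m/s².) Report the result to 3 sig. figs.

ω ≈ 90.6 rad/s

For this body I = (2/5)MR², i.e. k = I/(MR²) = 0.4.
Rolling without slipping gives ω = v/R, so the total kinetic energy is ½Mv² + ½Iω² = ½(1+k)Mv² = (7/10)Mv².
Energy conservation Mgh = ½(1+k)Mv² gives v = √(2gh/(1+k)) = √(2 × 9.8 × 0.6 / 1.4) = 2.898 m/s.
Then ω = v/R = 2.898 / 0.032 ≈ 90.6 rad/s.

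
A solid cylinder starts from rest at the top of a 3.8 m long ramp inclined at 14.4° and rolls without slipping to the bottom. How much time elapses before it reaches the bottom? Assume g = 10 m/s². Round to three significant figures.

t ≈ 2.14 s

Here I = (1/2)MR², so the shape factor k = I/(MR²) = 0.5.
Translational: Mg sinθ − f = Ma. Rotational about the CM: fR = Iα = kMRa, so f = kMa.
Hence a = g sinθ/(1+k) = 10×sin14.4°/1.5 = 1.658 m/s².
With constant a from rest, t = √(2L/a) = √(2·3.8/1.658) ≈ 2.14 s.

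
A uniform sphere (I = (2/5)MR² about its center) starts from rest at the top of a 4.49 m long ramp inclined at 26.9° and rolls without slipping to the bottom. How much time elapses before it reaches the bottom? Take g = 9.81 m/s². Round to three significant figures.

Here I = (2/5)MR², so the shape factor k = I/(MR²) = 0.4.
Newton's second law down the slope: Mg sinθ − f = Ma. The torque equation fR = Iα (with α = a/R) gives f = kMa.
Hence a = g sinθ/(1+k) = 9.81×sin26.9°/1.4 = 3.17 m/s².
With constant a from rest, t = √(2L/a) = √(2·4.49/3.17) ≈ 1.68 s.

t ≈ 1.68 s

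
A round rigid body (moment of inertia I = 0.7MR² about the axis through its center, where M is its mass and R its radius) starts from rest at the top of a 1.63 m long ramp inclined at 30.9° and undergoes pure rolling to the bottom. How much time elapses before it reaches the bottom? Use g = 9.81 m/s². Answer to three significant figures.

t ≈ 1.05 s

With I = 0.7MR², the ratio k = I/(MR²) is 0.7.
Translational: Mg sinθ − f = Ma. Rotational about the CM: fR = Iα = kMRa, so f = kMa.
Hence a = g sinθ/(1+k) = 9.81×sin30.9°/1.7 = 2.963 m/s².
With constant a from rest, t = √(2L/a) = √(2·1.63/2.963) ≈ 1.05 s.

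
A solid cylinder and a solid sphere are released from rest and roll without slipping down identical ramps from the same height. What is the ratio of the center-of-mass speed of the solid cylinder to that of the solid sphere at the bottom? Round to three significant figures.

v_ratio ≈ 0.966

Each satisfies Mgh = ½(1+k)Mv² with k = I/(MR²), so v ∝ 1/√(1+k).
For the solid cylinder k = 0.5; for the solid sphere k = 0.4.
v₁/v₂ = √((1+k₂)/(1+k₁)) = √(1.4/1.5) ≈ 0.966.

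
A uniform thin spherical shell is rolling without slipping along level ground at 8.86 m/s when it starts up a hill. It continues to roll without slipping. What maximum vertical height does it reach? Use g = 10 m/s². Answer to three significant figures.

For this body I = (2/3)MR², i.e. k = I/(MR²) = 2/3.
Rolling without slipping gives ω = v/R, so the total kinetic energy is ½Mv² + ½Iω² = ½(1+k)Mv² = (5/6)Mv².
All of this converts to potential energy at the highest point: (5/6)Mv₀² = Mgh.
Thus h = (1+k)v₀²/(2g) = 1.667 × 8.86² / (2 × 10) ≈ 6.54 m.

h ≈ 6.54 m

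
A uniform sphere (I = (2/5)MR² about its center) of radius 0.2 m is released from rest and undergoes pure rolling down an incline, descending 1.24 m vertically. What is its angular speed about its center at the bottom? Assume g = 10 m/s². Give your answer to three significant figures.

For this body I = (2/5)MR², i.e. k = I/(MR²) = 0.4.
Rolling without slipping gives ω = v/R, so the total kinetic energy is ½Mv² + ½Iω² = ½(1+k)Mv² = (7/10)Mv².
Energy conservation Mgh = ½(1+k)Mv² gives v = √(2gh/(1+k)) = √(2 × 10 × 1.24 / 1.4) = 4.209 m/s.
Then ω = v/R = 4.209 / 0.2 ≈ 21.0 rad/s.

ω ≈ 21.0 rad/s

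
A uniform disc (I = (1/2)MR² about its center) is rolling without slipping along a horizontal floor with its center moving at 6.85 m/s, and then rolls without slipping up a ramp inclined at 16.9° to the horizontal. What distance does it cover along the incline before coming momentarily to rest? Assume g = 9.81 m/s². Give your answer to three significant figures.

d ≈ 12.3 m

With I = (1/2)MR², the ratio k = I/(MR²) is 0.5.
Pure rolling means v = ωR; then KE = ½Mv² + ½I(v/R)² = ½(1+k)Mv² = (3/4)Mv².
Setting this equal to Mgh gives the vertical rise h = (1+k)v₀²/(2g) = 1.5×6.85²/(2×9.81) = 3.587 m.
Along the incline, d = h/sinθ = 3.587/sin16.9° ≈ 12.3 m.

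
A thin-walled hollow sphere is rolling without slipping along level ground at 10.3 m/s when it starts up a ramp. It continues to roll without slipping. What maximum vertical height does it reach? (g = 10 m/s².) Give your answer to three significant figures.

h ≈ 8.84 m

With I = (2/3)MR², the ratio k = I/(MR²) is 2/3.
The rolling condition ω = v/R makes the rotational term ½I(v/R)² = ½kMv², so KE_total = ½(1+k)Mv² = (5/6)Mv².
At the top the kinetic energy is zero, so (5/6)Mv₀² = Mgh.
Thus h = (1+k)v₀²/(2g) = 1.667 × 10.3² / (2 × 10) ≈ 8.84 m.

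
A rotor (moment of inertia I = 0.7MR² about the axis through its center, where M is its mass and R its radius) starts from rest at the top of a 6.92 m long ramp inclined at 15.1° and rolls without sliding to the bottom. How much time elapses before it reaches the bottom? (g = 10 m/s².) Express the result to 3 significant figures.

t ≈ 3.01 s

With I = 0.7MR², the ratio k = I/(MR²) is 0.7.
Translational: Mg sinθ − f = Ma. Rotational about the CM: fR = Iα = kMRa, so f = kMa.
Hence a = g sinθ/(1+k) = 10×sin15.1°/1.7 = 1.532 m/s².
With constant a from rest, t = √(2L/a) = √(2·6.92/1.532) ≈ 3.01 s.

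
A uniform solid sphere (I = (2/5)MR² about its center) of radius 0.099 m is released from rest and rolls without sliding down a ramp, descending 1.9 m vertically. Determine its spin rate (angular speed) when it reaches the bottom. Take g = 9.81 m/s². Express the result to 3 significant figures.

ω ≈ 52.1 rad/s

For this body I = (2/5)MR², i.e. k = I/(MR²) = 0.4.
Since it rolls without slipping, ω = v/R and KE = ½Mv² + ½Iω² = ½(1+k)Mv² = (7/10)Mv².
Energy conservation Mgh = ½(1+k)Mv² gives v = √(2gh/(1+k)) = √(2 × 9.81 × 1.9 / 1.4) = 5.16 m/s.
Then ω = v/R = 5.16 / 0.099 ≈ 52.1 rad/s.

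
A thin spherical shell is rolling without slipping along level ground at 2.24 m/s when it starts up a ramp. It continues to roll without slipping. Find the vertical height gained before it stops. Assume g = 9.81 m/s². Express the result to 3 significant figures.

h ≈ 0.426 m

The moment of inertia is (2/3)MR², giving k ≡ I/(MR²) = 2/3.
Rolling without slipping gives ω = v/R, so the total kinetic energy is ½Mv² + ½Iω² = ½(1+k)Mv² = (5/6)Mv².
All of this converts to potential energy at the highest point: (5/6)Mv₀² = Mgh.
Thus h = (1+k)v₀²/(2g) = 1.667 × 2.24² / (2 × 9.81) ≈ 0.426 m.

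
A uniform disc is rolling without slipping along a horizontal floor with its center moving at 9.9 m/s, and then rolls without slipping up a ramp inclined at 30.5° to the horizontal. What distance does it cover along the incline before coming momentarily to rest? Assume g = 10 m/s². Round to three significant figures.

d ≈ 14.5 m

Here I = (1/2)MR², so the shape factor k = I/(MR²) = 0.5.
Rolling without slipping gives ω = v/R, so the total kinetic energy is ½Mv² + ½Iω² = ½(1+k)Mv² = (3/4)Mv².
Setting this equal to Mgh gives the vertical rise h = (1+k)v₀²/(2g) = 1.5×9.9²/(2×10) = 7.351 m.
Along the incline, d = h/sinθ = 7.351/sin30.5° ≈ 14.5 m.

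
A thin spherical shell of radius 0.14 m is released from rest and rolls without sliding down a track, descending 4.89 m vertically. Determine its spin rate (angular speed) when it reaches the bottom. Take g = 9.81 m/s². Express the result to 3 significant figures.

ω ≈ 54.2 rad/s

With I = (2/3)MR², the ratio k = I/(MR²) is 2/3.
The rolling condition ω = v/R makes the rotational term ½I(v/R)² = ½kMv², so KE_total = ½(1+k)Mv² = (5/6)Mv².
Energy conservation Mgh = ½(1+k)Mv² gives v = √(2gh/(1+k)) = √(2 × 9.81 × 4.89 / 1.667) = 7.587 m/s.
Then ω = v/R = 7.587 / 0.14 ≈ 54.2 rad/s.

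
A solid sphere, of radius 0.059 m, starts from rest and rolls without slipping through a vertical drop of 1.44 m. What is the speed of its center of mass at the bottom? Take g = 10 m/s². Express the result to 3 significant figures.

For this body I = (2/5)MR², i.e. k = I/(MR²) = 0.4.
Pure rolling means v = ωR; then KE = ½Mv² + ½I(v/R)² = ½(1+k)Mv² = (7/10)Mv².
Setting Mgh = (7/10)Mv² gives v = √(2gh/(1+k)) = √(2·10·1.44/1.4) ≈ 4.54 m/s.

v ≈ 4.54 m/s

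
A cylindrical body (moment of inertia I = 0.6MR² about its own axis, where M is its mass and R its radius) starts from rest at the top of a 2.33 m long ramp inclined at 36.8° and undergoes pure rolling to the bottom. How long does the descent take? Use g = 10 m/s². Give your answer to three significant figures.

t ≈ 1.12 s

Here I = 0.6MR², so the shape factor k = I/(MR²) = 0.6.
Translational: Mg sinθ − f = Ma. Rotational about the CM: fR = Iα = kMRa, so f = kMa.
Hence a = g sinθ/(1+k) = 10×sin36.8°/1.6 = 3.744 m/s².
With constant a from rest, t = √(2L/a) = √(2·2.33/3.744) ≈ 1.12 s.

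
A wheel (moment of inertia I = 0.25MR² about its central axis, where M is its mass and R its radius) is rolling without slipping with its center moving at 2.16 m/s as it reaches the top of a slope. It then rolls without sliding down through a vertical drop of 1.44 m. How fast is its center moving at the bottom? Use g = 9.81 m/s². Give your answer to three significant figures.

Here I = 0.25MR², so the shape factor k = I/(MR²) = 0.25.
Rolling without slipping gives ω = v/R, so the total kinetic energy is ½Mv² + ½Iω² = ½(1+k)Mv² = (5/8)Mv².
Energy conservation: (5/8)Mv₀² + Mgh = (5/8)Mv², so v² = v₀² + 2gh/(1+k).
v = √(2.16² + 2×9.81×1.44/1.25) = √27.27 ≈ 5.22 m/s.

v ≈ 5.22 m/s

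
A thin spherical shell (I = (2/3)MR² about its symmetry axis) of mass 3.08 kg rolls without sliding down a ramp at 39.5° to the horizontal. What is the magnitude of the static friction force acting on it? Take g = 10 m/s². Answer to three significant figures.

f ≈ 7.84 N

The moment of inertia is (2/3)MR², giving k ≡ I/(MR²) = 2/3.
Translational: Mg sinθ − f = Ma. Rotational about the CM: fR = Iα = kMRa, so f = kMa.
Combining, a = g sinθ/(1+k) and f = kMa = kMg sinθ/(1+k).
f = (2/3) × 3.08 × 10 × sin39.5° / 1.667 ≈ 7.84 N.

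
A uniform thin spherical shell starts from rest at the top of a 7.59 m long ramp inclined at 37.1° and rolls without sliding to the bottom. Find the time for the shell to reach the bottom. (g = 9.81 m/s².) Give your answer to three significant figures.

With I = (2/3)MR², the ratio k = I/(MR²) is 2/3.
Newton's second law down the slope: Mg sinθ − f = Ma. The torque equation fR = Iα (with α = a/R) gives f = kMa.
Hence a = g sinθ/(1+k) = 9.81×sin37.1°/1.667 = 3.55 m/s².
With constant a from rest, t = √(2L/a) = √(2·7.59/3.55) ≈ 2.07 s.

t ≈ 2.07 s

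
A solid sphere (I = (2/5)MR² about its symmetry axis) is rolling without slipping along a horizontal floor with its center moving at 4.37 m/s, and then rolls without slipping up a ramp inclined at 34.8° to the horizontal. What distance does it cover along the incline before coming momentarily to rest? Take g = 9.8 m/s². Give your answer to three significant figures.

d ≈ 2.39 m

With I = (2/5)MR², the ratio k = I/(MR²) is 0.4.
Since it rolls without slipping, ω = v/R and KE = ½Mv² + ½Iω² = ½(1+k)Mv² = (7/10)Mv².
Setting this equal to Mgh gives the vertical rise h = (1+k)v₀²/(2g) = 1.4×4.37²/(2×9.8) = 1.364 m.
The distance along the slope is d = h/sinθ = 1.364/sin34.8° ≈ 2.39 m.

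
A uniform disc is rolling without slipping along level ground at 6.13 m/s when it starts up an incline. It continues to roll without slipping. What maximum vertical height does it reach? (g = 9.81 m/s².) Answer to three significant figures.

For this body I = (1/2)MR², i.e. k = I/(MR²) = 0.5.
Since it rolls without slipping, ω = v/R and KE = ½Mv² + ½Iω² = ½(1+k)Mv² = (3/4)Mv².
At the top the kinetic energy is zero, so (3/4)Mv₀² = Mgh.
Thus h = (1+k)v₀²/(2g) = 1.5 × 6.13² / (2 × 9.81) ≈ 2.87 m.

h ≈ 2.87 m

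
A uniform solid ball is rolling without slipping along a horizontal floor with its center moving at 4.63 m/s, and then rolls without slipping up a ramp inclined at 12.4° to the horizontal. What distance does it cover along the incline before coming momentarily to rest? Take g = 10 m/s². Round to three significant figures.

For this body I = (2/5)MR², i.e. k = I/(MR²) = 0.4.
The rolling condition ω = v/R makes the rotational term ½I(v/R)² = ½kMv², so KE_total = ½(1+k)Mv² = (7/10)Mv².
Setting this equal to Mgh gives the vertical rise h = (1+k)v₀²/(2g) = 1.4×4.63²/(2×10) = 1.501 m.
The distance along the slope is d = h/sinθ = 1.501/sin12.4° ≈ 6.99 m.

d ≈ 6.99 m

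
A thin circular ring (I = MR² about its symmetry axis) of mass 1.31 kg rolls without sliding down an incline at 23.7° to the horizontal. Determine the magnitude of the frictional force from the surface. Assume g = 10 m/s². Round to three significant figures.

With I = MR², the ratio k = I/(MR²) is 1.
Translational: Mg sinθ − f = Ma. Rotational about the CM: fR = Iα = kMRa, so f = kMa.
Combining, a = g sinθ/(1+k) and f = kMa = kMg sinθ/(1+k).
f = 1 × 1.31 × 10 × sin23.7° / 2 ≈ 2.63 N.

f ≈ 2.63 N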